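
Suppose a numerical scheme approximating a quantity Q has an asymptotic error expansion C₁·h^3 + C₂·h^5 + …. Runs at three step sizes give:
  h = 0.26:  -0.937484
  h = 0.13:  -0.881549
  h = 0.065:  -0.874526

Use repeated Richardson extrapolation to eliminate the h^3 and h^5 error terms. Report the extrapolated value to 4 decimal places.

First eliminate the h^3 term (factor 2^3 = 8):
  B₁ = (8·(-0.881549) − (-0.937484))/7 = -0.873558
  B₂ = (8·(-0.874526) − (-0.881549))/7 = -0.873523
Then eliminate the h^5 term (factor 2^5 = 32):
  (32·(-0.873523) − (-0.873558))/31 = -0.873522

-0.8735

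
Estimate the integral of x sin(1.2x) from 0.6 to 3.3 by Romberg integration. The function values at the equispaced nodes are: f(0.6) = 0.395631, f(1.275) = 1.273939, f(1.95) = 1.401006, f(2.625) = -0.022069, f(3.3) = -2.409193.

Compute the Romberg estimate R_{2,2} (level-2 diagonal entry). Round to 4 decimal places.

R_{0,0} (trapezoid, 1 panel, h=2.7000): -2.718309
R_{1,0} (trapezoid, 2 panels, h=1.3500): 0.532204
R_{2,0} (trapezoid, 4 panels, h=0.6750): 1.111114
R_{1,1} = 0.532204 + (0.532204 − (-2.718309))/3 = 1.615708
R_{2,1} = 1.111114 + (1.111114 − 0.532204)/3 = 1.304084
R_{2,2} = 1.304084 + (1.304084 − 1.615708)/15 = 1.283309

1.2833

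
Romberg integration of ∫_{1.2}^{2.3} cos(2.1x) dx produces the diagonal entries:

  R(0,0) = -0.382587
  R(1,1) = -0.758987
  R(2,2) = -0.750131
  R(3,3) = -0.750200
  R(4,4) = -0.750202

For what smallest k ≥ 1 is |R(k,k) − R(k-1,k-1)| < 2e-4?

|R(1,1) − R(0,0)| = 0.376400 ≥ 2e-4
|R(2,2) − R(1,1)| = 0.008856 ≥ 2e-4
|R(3,3) − R(2,2)| = 0.000069 < 2e-4

k = 3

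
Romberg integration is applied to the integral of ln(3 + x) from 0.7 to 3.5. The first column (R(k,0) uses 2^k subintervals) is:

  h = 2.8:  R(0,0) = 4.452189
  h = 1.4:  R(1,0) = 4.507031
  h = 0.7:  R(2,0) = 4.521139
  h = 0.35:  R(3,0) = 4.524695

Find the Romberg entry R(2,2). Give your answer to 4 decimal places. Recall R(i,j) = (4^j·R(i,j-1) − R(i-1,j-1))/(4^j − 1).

4.5259

R(1,1) = 4.507031 + (4.507031 − 4.452189)/3 = 4.525312
R(2,1) = 4.521139 + (4.521139 − 4.507031)/3 = 4.525842
R(2,2) = (16·4.525842 − 4.525312) / 15 = 4.525877
(Column j=1 coincides with Simpson's rule on the same nodes.)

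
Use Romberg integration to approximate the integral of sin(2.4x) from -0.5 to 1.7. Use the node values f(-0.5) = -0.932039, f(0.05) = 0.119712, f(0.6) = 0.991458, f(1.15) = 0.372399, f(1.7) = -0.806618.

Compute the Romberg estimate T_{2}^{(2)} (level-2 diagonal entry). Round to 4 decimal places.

T_{0}^{(0)} (trapezoid, 1 panel, h=2.2000): -1.912523
T_{1}^{(0)} (trapezoid, 2 panels, h=1.1000): 0.134342
T_{2}^{(0)} (trapezoid, 4 panels, h=0.5500): 0.337832
T_{1}^{(1)} = 0.134342 + (0.134342 − (-1.912523))/3 = 0.816630
T_{2}^{(1)} = 0.337832 + (0.337832 − 0.134342)/3 = 0.405662
T_{2}^{(2)} = 0.405662 + (0.405662 − 0.816630)/15 = 0.378264

0.3783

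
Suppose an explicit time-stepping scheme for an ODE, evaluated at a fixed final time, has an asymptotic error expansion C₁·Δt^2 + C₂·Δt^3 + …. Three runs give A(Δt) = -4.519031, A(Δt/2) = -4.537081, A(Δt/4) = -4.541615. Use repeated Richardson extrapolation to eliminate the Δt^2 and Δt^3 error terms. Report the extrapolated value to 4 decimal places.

First eliminate the Δt^2 term (factor 2^2 = 4):
  B₁ = (4·(-4.537081) − (-4.519031))/3 = -4.543098
  B₂ = (4·(-4.541615) − (-4.537081))/3 = -4.543126
Then eliminate the Δt^3 term (factor 2^3 = 8):
  (8·(-4.543126) − (-4.543098))/7 = -4.543130

-4.5431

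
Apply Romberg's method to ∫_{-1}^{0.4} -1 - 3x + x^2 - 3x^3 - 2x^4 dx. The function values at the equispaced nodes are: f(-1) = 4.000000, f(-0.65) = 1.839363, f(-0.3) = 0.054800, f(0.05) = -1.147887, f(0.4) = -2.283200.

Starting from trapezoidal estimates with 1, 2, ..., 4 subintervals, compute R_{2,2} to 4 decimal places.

R_{0,0} (trapezoid, 1 panel, h=1.4000): 1.201760
R_{1,0} (trapezoid, 2 panels, h=0.7000): 0.639240
R_{2,0} (trapezoid, 4 panels, h=0.3500): 0.561637
R_{1,1} = 0.639240 + (0.639240 − 1.201760)/3 = 0.451733
R_{2,1} = 0.561637 + (0.561637 − 0.639240)/3 = 0.535769
R_{2,2} = 0.535769 + (0.535769 − 0.451733)/15 = 0.541371

0.5414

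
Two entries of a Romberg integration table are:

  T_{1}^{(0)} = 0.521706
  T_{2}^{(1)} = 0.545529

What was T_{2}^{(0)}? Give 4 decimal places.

0.5396

From T_{2}^{(1)} = (4·T_{2}^{(0)} − T_{1}^{(0)})/3, solve for T_{2}^{(0)}:
4·T_{2}^{(0)} = 3·0.545529 + 0.521706 = 2.158293
T_{2}^{(0)} = 0.539573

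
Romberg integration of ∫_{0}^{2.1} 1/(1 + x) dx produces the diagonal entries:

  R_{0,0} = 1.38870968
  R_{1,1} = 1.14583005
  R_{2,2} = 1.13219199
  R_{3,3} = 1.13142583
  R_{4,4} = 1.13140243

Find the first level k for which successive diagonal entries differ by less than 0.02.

|R_{1,1} − R_{0,0}| = 0.24287963 ≥ 0.02
|R_{2,2} − R_{1,1}| = 0.01363806 < 0.02

k = 2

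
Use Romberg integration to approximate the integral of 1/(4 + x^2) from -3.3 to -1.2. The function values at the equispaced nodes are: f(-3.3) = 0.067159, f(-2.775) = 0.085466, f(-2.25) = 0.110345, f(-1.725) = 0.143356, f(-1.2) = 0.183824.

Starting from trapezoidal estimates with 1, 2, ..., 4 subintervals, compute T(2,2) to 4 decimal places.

T(0,0) (trapezoid, 1 panel, h=2.1000): 0.263532
T(1,0) (trapezoid, 2 panels, h=1.0500): 0.247628
T(2,0) (trapezoid, 4 panels, h=0.5250): 0.243946
T(1,1) = 0.247628 + (0.247628 − 0.263532)/3 = 0.242327
T(2,1) = 0.243946 + (0.243946 − 0.247628)/3 = 0.242719
T(2,2) = 0.242719 + (0.242719 − 0.242327)/15 = 0.242745

0.2427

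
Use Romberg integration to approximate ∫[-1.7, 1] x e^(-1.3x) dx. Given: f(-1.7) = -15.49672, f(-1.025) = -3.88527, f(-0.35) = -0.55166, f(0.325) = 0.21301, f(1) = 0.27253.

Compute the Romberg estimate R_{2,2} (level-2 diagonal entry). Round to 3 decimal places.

-6.921

R_{0,0} (trapezoid, 1 panel, h=2.7000): -20.55266
R_{1,0} (trapezoid, 2 panels, h=1.3500): -11.02107
R_{2,0} (trapezoid, 4 panels, h=0.6750): -7.98931
R_{1,1} = -11.02107 + (-11.02107 − (-20.55266))/3 = -7.84387
R_{2,1} = -7.98931 + (-7.98931 − (-11.02107))/3 = -6.97872
R_{2,2} = -6.97872 + (-6.97872 − (-7.84387))/15 = -6.92104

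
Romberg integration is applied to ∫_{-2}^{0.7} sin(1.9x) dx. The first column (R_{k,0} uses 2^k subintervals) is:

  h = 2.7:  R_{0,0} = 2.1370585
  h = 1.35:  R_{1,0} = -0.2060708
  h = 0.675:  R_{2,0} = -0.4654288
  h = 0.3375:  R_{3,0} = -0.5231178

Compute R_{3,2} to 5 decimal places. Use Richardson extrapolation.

-0.54171

R_{2,1} = (4·(-0.4654288) − (-0.2060708)) / 3 = -0.5518815
R_{3,1} = (4·(-0.5231178) − (-0.4654288)) / 3 = -0.5423475
R_{3,2} = -0.5423475 + (-0.5423475 − (-0.5518815))/15 = -0.5417119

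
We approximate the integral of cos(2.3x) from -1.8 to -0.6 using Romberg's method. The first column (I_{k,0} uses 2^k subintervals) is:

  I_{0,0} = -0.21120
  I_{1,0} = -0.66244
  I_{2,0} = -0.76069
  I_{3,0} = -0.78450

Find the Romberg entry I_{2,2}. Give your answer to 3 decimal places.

-0.792

Richardson extrapolation on the trapezoidal column (denominator 4−1=3):
I_{1,1} = (4·(-0.66244) − (-0.21120)) / 3 = -0.81285
I_{2,1} = (4·(-0.76069) − (-0.66244)) / 3 = -0.79344
I_{2,2} = -0.79344 + (-0.79344 − (-0.81285))/15 = -0.79215
(Column j=1 coincides with Simpson's rule on the same nodes.)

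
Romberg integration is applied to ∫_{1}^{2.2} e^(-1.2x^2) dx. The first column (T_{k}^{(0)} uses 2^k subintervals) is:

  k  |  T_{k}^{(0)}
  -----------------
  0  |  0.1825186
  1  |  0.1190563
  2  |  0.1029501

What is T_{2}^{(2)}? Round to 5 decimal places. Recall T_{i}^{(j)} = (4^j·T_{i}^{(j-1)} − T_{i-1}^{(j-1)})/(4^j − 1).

0.09756

T_{1}^{(1)} = (4·0.1190563 − 0.1825186) / 3 = 0.0979022
T_{2}^{(1)} = (4·0.1029501 − 0.1190563) / 3 = 0.0975814
T_{2}^{(2)} = 0.0975814 + (0.0975814 − 0.0979022)/15 = 0.0975600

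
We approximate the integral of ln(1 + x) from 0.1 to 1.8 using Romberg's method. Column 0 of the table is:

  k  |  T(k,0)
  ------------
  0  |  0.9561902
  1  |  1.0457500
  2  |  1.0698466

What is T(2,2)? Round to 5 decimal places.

1.07803

Richardson extrapolation on the trapezoidal column (denominator 4−1=3):
T(1,1) = 1.0457500 + (1.0457500 − 0.9561902)/3 = 1.0756033
T(2,1) = 1.0698466 + (1.0698466 − 1.0457500)/3 = 1.0778788
T(2,2) = (16·1.0778788 − 1.0756033) / 15 = 1.0780305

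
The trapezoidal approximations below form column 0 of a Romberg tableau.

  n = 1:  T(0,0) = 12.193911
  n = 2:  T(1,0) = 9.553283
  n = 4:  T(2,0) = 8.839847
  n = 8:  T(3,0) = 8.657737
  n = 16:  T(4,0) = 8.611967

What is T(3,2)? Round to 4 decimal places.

8.5967

Richardson extrapolation on the trapezoidal column (denominator 4−1=3):
T(2,1) = (4·8.839847 − 9.553283) / 3 = 8.602035
T(3,1) = (4·8.657737 − 8.839847) / 3 = 8.597034
T(3,2) = (16·8.597034 − 8.602035) / 15 = 8.596701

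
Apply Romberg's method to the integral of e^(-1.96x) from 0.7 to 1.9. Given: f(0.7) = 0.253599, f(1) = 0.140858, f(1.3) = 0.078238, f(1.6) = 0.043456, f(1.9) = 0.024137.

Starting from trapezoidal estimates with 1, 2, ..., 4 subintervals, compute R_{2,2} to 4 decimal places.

R_{0,0} (trapezoid, 1 panel, h=1.2000): 0.166642
R_{1,0} (trapezoid, 2 panels, h=0.6000): 0.130264
R_{2,0} (trapezoid, 4 panels, h=0.3000): 0.120426
R_{1,1} = 0.130264 + (0.130264 − 0.166642)/3 = 0.118138
R_{2,1} = 0.120426 + (0.120426 − 0.130264)/3 = 0.117147
R_{2,2} = 0.117147 + (0.117147 − 0.118138)/15 = 0.117081

0.1171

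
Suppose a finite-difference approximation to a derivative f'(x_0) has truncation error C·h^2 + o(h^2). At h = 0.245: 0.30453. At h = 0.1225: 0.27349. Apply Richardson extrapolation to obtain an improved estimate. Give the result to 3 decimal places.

0.263

Extrapolated value = (4·A(h/2) − A(h)) / (4 − 1)
= (4·0.27349 − 0.30453) / 3
= 0.78943 / 3 = 0.26314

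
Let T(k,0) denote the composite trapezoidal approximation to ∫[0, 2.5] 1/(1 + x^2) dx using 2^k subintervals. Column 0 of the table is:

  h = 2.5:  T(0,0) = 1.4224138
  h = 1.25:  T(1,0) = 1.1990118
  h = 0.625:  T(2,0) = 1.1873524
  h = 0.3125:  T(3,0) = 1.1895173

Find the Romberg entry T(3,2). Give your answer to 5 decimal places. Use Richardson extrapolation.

Richardson extrapolation on the trapezoidal column (denominator 4−1=3):
T(2,1) = (4·1.1873524 − 1.1990118) / 3 = 1.1834659
T(3,1) = (4·1.1895173 − 1.1873524) / 3 = 1.1902389
T(3,2) = (16·1.1902389 − 1.1834659) / 15 = 1.1906904

1.19069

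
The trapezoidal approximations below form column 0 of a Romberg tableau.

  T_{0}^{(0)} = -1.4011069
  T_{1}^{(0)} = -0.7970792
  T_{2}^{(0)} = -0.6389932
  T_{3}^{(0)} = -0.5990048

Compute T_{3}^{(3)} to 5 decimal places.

-0.58563

Richardson extrapolation on the trapezoidal column (denominator 4−1=3):
T_{1}^{(1)} = -0.7970792 + (-0.7970792 − (-1.4011069))/3 = -0.5957366
T_{2}^{(1)} = -0.6389932 + (-0.6389932 − (-0.7970792))/3 = -0.5862979
T_{3}^{(1)} = -0.5990048 + (-0.5990048 − (-0.6389932))/3 = -0.5856753
T_{2}^{(2)} = (16·(-0.5862979) − (-0.5957366)) / 15 = -0.5856687
T_{3}^{(2)} = (16·(-0.5856753) − (-0.5862979)) / 15 = -0.5856338
T_{3}^{(3)} = (64·(-0.5856338) − (-0.5856687)) / 63 = -0.5856332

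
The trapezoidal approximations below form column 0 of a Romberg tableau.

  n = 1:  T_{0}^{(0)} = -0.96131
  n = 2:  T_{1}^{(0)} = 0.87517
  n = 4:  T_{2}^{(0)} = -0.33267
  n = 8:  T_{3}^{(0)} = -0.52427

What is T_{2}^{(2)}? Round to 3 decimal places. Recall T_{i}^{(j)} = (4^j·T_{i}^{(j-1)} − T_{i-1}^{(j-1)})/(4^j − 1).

T_{1}^{(1)} = 0.87517 + (0.87517 − (-0.96131))/3 = 1.48733
T_{2}^{(1)} = -0.33267 + (-0.33267 − 0.87517)/3 = -0.73528
T_{2}^{(2)} = (16·(-0.73528) − 1.48733) / 15 = -0.88345

-0.883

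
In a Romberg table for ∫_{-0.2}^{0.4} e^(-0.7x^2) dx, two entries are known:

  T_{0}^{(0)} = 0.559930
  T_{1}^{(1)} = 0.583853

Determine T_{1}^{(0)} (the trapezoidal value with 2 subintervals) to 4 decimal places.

From T_{1}^{(1)} = (4·T_{1}^{(0)} − T_{0}^{(0)})/3, solve for T_{1}^{(0)}:
4·T_{1}^{(0)} = 3·0.583853 + 0.559930 = 2.311489
T_{1}^{(0)} = 0.577872

0.5779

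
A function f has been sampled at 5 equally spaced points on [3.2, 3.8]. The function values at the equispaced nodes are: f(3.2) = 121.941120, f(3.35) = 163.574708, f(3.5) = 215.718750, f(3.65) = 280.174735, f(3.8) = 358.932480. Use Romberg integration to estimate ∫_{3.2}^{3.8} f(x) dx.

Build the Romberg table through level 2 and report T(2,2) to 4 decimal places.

T(0,0) (trapezoid, 1 panel, h=0.6000): 144.262080
T(1,0) (trapezoid, 2 panels, h=0.3000): 136.846665
T(2,0) (trapezoid, 4 panels, h=0.1500): 134.985749
T(1,1) = 136.846665 + (136.846665 − 144.262080)/3 = 134.374860
T(2,1) = 134.985749 + (134.985749 − 136.846665)/3 = 134.365444
T(2,2) = 134.365444 + (134.365444 − 134.374860)/15 = 134.364816

134.3648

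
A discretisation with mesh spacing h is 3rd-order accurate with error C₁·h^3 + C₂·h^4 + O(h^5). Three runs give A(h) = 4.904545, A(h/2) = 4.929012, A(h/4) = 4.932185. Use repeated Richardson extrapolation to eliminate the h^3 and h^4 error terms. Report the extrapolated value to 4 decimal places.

4.9326

First eliminate the h^3 term (factor 2^3 = 8):
  B₁ = (8·4.929012 − 4.904545)/7 = 4.932507
  B₂ = (8·4.932185 − 4.929012)/7 = 4.932638
Then eliminate the h^4 term (factor 2^4 = 16):
  (16·4.932638 − 4.932507)/15 = 4.932647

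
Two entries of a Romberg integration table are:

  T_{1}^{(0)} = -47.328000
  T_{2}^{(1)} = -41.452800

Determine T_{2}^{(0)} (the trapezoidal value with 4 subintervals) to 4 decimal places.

From T_{2}^{(1)} = (4·T_{2}^{(0)} − T_{1}^{(0)})/3, solve for T_{2}^{(0)}:
4·T_{2}^{(0)} = 3·(-41.452800) + (-47.328000) = -171.686400
T_{2}^{(0)} = -42.921600

-42.9216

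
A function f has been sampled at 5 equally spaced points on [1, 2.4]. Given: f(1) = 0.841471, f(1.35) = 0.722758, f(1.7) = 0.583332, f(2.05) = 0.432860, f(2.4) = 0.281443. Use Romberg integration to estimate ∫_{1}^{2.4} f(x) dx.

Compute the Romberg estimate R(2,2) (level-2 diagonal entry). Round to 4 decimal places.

0.8064

R(0,0) (trapezoid, 1 panel, h=1.4000): 0.786040
R(1,0) (trapezoid, 2 panels, h=0.7000): 0.801352
R(2,0) (trapezoid, 4 panels, h=0.3500): 0.805142
R(1,1) = 0.801352 + (0.801352 − 0.786040)/3 = 0.806456
R(2,1) = 0.805142 + (0.805142 − 0.801352)/3 = 0.806405
R(2,2) = 0.806405 + (0.806405 − 0.806456)/15 = 0.806402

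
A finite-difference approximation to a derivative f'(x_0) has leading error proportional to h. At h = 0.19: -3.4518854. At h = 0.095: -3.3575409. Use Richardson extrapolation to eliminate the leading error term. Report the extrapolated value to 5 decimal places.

The leading error scales as h; refining by a factor of 2 reduces it by 2^1 = 2.
Extrapolated value = (2·A(h/2) − A(h)) / (2 − 1)
= (2·(-3.3575409) − (-3.4518854)) / 1
= -3.2631964 / 1 = -3.2631964

-3.26320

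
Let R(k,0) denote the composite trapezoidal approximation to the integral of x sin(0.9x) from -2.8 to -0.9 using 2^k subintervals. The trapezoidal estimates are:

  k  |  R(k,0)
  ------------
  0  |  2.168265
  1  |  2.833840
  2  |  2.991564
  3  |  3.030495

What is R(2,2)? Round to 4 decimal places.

Richardson extrapolation on the trapezoidal column (denominator 4−1=3):
R(1,1) = 2.833840 + (2.833840 − 2.168265)/3 = 3.055698
R(2,1) = (4·2.991564 − 2.833840) / 3 = 3.044139
R(2,2) = 3.044139 + (3.044139 − 3.055698)/15 = 3.043368
(Column j=1 coincides with Simpson's rule on the same nodes.)

3.0434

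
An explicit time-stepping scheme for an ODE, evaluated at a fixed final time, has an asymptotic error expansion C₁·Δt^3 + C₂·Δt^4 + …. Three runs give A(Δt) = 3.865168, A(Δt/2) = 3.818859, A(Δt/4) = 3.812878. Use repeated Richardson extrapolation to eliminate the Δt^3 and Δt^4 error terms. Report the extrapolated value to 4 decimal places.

First eliminate the Δt^3 term (factor 2^3 = 8):
  B₁ = (8·3.818859 − 3.865168)/7 = 3.812243
  B₂ = (8·3.812878 − 3.818859)/7 = 3.812024
Then eliminate the Δt^4 term (factor 2^4 = 16):
  (16·3.812024 − 3.812243)/15 = 3.812009

3.8120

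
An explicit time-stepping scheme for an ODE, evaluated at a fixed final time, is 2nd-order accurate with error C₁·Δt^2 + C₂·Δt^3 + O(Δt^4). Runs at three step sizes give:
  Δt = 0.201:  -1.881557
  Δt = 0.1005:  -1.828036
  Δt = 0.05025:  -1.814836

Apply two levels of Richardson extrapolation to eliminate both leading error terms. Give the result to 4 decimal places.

-1.8105

First eliminate the Δt^2 term (factor 2^2 = 4):
  B₁ = (4·(-1.828036) − (-1.881557))/3 = -1.810196
  B₂ = (4·(-1.814836) − (-1.828036))/3 = -1.810436
Then eliminate the Δt^3 term (factor 2^3 = 8):
  (8·(-1.810436) − (-1.810196))/7 = -1.810470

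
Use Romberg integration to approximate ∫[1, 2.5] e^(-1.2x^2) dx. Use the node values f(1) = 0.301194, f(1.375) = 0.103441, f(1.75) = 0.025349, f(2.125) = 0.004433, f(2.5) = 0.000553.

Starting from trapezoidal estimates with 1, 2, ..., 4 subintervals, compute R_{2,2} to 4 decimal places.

R_{0,0} (trapezoid, 1 panel, h=1.5000): 0.226310
R_{1,0} (trapezoid, 2 panels, h=0.7500): 0.132167
R_{2,0} (trapezoid, 4 panels, h=0.3750): 0.106536
R_{1,1} = 0.132167 + (0.132167 − 0.226310)/3 = 0.100786
R_{2,1} = 0.106536 + (0.106536 − 0.132167)/3 = 0.097992
R_{2,2} = 0.097992 + (0.097992 − 0.100786)/15 = 0.097806

0.0978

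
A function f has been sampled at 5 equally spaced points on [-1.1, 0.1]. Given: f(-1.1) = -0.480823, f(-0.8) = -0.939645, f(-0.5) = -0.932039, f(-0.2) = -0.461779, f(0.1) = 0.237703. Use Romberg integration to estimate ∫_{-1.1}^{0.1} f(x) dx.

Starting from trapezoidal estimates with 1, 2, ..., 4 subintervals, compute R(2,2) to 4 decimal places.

R(0,0) (trapezoid, 1 panel, h=1.2000): -0.145872
R(1,0) (trapezoid, 2 panels, h=0.6000): -0.632159
R(2,0) (trapezoid, 4 panels, h=0.3000): -0.736507
R(1,1) = -0.632159 + (-0.632159 − (-0.145872))/3 = -0.794255
R(2,1) = -0.736507 + (-0.736507 − (-0.632159))/3 = -0.771290
R(2,2) = -0.771290 + (-0.771290 − (-0.794255))/15 = -0.769759

-0.7698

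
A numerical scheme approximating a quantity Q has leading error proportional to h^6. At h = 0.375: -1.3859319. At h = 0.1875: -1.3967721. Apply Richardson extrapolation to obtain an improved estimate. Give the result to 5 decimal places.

The leading error scales as h^6; refining by a factor of 2 reduces it by 2^6 = 64.
Extrapolated value = (64·A(h/2) − A(h)) / (64 − 1)
= (64·(-1.3967721) − (-1.3859319)) / 63
= -88.0074825 / 63 = -1.3969442

-1.39694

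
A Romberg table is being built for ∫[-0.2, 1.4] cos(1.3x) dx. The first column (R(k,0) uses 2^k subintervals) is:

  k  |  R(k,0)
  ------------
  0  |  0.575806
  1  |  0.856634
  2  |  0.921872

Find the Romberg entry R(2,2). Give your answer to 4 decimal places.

0.9432

Richardson extrapolation on the trapezoidal column (denominator 4−1=3):
R(1,1) = 0.856634 + (0.856634 − 0.575806)/3 = 0.950243
R(2,1) = (4·0.921872 − 0.856634) / 3 = 0.943618
R(2,2) = (16·0.943618 − 0.950243) / 15 = 0.943176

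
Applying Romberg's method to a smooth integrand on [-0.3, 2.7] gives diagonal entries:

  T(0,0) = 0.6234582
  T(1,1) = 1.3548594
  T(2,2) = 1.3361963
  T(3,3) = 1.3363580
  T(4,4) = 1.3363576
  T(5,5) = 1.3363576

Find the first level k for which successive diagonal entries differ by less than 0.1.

k = 2

|T(1,1) − T(0,0)| = 0.7314012 ≥ 0.1
|T(2,2) − T(1,1)| = 0.0186631 < 0.1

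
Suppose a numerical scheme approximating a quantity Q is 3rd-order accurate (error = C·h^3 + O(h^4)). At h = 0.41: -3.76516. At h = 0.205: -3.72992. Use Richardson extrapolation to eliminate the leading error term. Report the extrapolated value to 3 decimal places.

The leading error scales as h^3; refining by a factor of 2 reduces it by 2^3 = 8.
Extrapolated value = (8·A(h/2) − A(h)) / (8 − 1)
= (8·(-3.72992) − (-3.76516)) / 7
= -26.07420 / 7 = -3.72489

-3.725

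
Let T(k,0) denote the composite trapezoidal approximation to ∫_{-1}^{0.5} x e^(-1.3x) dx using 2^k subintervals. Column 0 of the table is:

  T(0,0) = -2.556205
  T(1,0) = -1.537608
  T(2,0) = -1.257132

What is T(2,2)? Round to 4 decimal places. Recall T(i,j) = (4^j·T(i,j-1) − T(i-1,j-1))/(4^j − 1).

Richardson extrapolation on the trapezoidal column (denominator 4−1=3):
T(1,1) = (4·(-1.537608) − (-2.556205)) / 3 = -1.198076
T(2,1) = (4·(-1.257132) − (-1.537608)) / 3 = -1.163640
T(2,2) = -1.163640 + (-1.163640 − (-1.198076))/15 = -1.161344

-1.1613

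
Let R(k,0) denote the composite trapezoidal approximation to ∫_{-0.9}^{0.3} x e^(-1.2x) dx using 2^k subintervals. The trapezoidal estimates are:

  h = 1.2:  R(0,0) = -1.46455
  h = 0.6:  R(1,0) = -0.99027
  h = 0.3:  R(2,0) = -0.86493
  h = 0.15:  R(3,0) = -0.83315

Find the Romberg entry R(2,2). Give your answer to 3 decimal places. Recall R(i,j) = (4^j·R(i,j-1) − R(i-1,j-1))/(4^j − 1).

Richardson extrapolation on the trapezoidal column (denominator 4−1=3):
R(1,1) = (4·(-0.99027) − (-1.46455)) / 3 = -0.83218
R(2,1) = (4·(-0.86493) − (-0.99027)) / 3 = -0.82315
R(2,2) = (16·(-0.82315) − (-0.83218)) / 15 = -0.82255

-0.823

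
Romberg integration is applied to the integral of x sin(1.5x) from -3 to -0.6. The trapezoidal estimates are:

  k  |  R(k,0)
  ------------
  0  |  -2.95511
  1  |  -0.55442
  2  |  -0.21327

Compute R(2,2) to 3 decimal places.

Richardson extrapolation on the trapezoidal column (denominator 4−1=3):
R(1,1) = (4·(-0.55442) − (-2.95511)) / 3 = 0.24581
R(2,1) = -0.21327 + (-0.21327 − (-0.55442))/3 = -0.09955
R(2,2) = -0.09955 + (-0.09955 − 0.24581)/15 = -0.12257
(Column j=1 coincides with Simpson's rule on the same nodes.)

-0.123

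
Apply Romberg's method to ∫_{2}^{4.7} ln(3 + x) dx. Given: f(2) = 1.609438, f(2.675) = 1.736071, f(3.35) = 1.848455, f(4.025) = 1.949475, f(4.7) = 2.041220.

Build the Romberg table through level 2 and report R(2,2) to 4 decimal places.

R(0,0) (trapezoid, 1 panel, h=2.7000): 4.928388
R(1,0) (trapezoid, 2 panels, h=1.3500): 4.959608
R(2,0) (trapezoid, 4 panels, h=0.6750): 4.967548
R(1,1) = 4.959608 + (4.959608 − 4.928388)/3 = 4.970015
R(2,1) = 4.967548 + (4.967548 − 4.959608)/3 = 4.970195
R(2,2) = 4.970195 + (4.970195 − 4.970015)/15 = 4.970207

4.9702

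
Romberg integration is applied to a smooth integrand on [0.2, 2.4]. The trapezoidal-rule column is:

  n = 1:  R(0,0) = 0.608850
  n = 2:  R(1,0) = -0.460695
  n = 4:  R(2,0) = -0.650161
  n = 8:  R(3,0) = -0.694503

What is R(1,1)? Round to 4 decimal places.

Richardson extrapolation on the trapezoidal column (denominator 4−1=3):
R(1,1) = -0.460695 + (-0.460695 − 0.608850)/3 = -0.817210
(Column j=1 coincides with Simpson's rule on the same nodes.)

-0.8172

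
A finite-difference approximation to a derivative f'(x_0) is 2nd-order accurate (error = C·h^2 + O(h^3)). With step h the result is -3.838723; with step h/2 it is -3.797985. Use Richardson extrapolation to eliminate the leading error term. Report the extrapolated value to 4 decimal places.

-3.7844

The leading error scales as h^2; refining by a factor of 2 reduces it by 2^2 = 4.
Extrapolated value = (4·A(h/2) − A(h)) / (4 − 1)
= (4·(-3.797985) − (-3.838723)) / 3
= -11.353217 / 3 = -3.784406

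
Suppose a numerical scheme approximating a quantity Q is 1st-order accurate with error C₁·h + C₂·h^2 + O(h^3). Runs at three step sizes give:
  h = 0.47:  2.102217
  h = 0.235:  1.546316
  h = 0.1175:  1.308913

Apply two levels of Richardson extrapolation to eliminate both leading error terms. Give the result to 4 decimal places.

1.0985

First eliminate the h term (factor 2^1 = 2):
  B₁ = (2·1.546316 − 2.102217)/1 = 0.990415
  B₂ = (2·1.308913 − 1.546316)/1 = 1.071510
Then eliminate the h^2 term (factor 2^2 = 4):
  (4·1.071510 − 0.990415)/3 = 1.098542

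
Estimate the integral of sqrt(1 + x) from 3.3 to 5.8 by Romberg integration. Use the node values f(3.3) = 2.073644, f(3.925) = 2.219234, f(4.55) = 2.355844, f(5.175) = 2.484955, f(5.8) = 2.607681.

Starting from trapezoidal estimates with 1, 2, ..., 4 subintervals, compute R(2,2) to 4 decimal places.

R(0,0) (trapezoid, 1 panel, h=2.5000): 5.851656
R(1,0) (trapezoid, 2 panels, h=1.2500): 5.870633
R(2,0) (trapezoid, 4 panels, h=0.6250): 5.875435
R(1,1) = 5.870633 + (5.870633 − 5.851656)/3 = 5.876959
R(2,1) = 5.875435 + (5.875435 − 5.870633)/3 = 5.877036
R(2,2) = 5.877036 + (5.877036 − 5.876959)/15 = 5.877041

5.8770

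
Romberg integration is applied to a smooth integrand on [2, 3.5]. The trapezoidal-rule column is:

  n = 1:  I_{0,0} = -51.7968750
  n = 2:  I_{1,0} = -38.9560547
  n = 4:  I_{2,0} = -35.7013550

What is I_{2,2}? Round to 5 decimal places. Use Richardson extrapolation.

Richardson extrapolation on the trapezoidal column (denominator 4−1=3):
I_{1,1} = -38.9560547 + (-38.9560547 − (-51.7968750))/3 = -34.6757813
I_{2,1} = -35.7013550 + (-35.7013550 − (-38.9560547))/3 = -34.6164551
I_{2,2} = (16·(-34.6164551) − (-34.6757813)) / 15 = -34.6125000

-34.61250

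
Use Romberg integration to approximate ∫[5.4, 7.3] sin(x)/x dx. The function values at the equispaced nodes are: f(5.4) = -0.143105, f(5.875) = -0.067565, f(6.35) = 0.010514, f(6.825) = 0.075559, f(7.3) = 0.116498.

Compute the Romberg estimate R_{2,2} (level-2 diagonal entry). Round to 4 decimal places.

0.0041

R_{0,0} (trapezoid, 1 panel, h=1.9000): -0.025277
R_{1,0} (trapezoid, 2 panels, h=0.9500): -0.002650
R_{2,0} (trapezoid, 4 panels, h=0.4750): 0.002472
R_{1,1} = -0.002650 + (-0.002650 − (-0.025277))/3 = 0.004892
R_{2,1} = 0.002472 + (0.002472 − (-0.002650))/3 = 0.004179
R_{2,2} = 0.004179 + (0.004179 − 0.004892)/15 = 0.004131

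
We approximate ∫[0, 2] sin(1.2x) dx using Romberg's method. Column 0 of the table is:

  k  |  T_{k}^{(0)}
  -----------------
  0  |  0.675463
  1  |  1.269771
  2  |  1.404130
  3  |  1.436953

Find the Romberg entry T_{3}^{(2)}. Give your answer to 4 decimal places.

Richardson extrapolation on the trapezoidal column (denominator 4−1=3):
T_{2}^{(1)} = (4·1.404130 − 1.269771) / 3 = 1.448916
T_{3}^{(1)} = 1.436953 + (1.436953 − 1.404130)/3 = 1.447894
T_{3}^{(2)} = 1.447894 + (1.447894 − 1.448916)/15 = 1.447826

1.4478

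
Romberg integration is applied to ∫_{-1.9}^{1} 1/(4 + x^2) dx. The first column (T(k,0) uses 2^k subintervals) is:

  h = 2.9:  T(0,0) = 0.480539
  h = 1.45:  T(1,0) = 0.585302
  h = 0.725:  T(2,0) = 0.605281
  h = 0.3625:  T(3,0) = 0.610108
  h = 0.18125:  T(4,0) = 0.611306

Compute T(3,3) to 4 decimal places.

T(1,1) = 0.585302 + (0.585302 − 0.480539)/3 = 0.620223
T(2,1) = 0.605281 + (0.605281 − 0.585302)/3 = 0.611941
T(3,1) = (4·0.610108 − 0.605281) / 3 = 0.611717
T(2,2) = 0.611941 + (0.611941 − 0.620223)/15 = 0.611389
T(3,2) = 0.611717 + (0.611717 − 0.611941)/15 = 0.611702
T(3,3) = 0.611702 + (0.611702 − 0.611389)/63 = 0.611707
(Column j=1 coincides with Simpson's rule on the same nodes.)

0.6117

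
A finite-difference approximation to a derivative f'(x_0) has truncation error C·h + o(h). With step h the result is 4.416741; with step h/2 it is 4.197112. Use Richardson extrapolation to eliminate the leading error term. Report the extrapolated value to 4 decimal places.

3.9775

Extrapolated value = (2·A(h/2) − A(h)) / (2 − 1)
= (2·4.197112 − 4.416741) / 1
= 3.977483 / 1 = 3.977483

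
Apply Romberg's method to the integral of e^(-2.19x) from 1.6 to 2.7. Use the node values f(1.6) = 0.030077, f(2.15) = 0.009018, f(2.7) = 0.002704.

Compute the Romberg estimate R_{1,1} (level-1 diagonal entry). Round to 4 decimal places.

0.0126

R_{0,0} (trapezoid, 1 panel, h=1.1000): 0.018030
R_{1,0} (trapezoid, 2 panels, h=0.5500): 0.013975
R_{1,1} = 0.013975 + (0.013975 − 0.018030)/3 = 0.012623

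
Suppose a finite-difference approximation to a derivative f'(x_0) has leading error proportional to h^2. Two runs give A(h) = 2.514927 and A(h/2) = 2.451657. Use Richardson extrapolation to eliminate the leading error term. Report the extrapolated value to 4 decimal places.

The leading error scales as h^2; refining by a factor of 2 reduces it by 2^2 = 4.
Extrapolated value = (4·A(h/2) − A(h)) / (4 − 1)
= (4·2.451657 − 2.514927) / 3
= 7.291701 / 3 = 2.430567

2.4306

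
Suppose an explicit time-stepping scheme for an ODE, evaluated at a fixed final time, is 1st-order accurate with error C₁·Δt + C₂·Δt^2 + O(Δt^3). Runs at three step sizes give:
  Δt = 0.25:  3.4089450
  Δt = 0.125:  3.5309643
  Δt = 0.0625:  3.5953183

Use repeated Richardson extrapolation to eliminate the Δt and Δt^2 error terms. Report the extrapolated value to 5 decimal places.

First eliminate the Δt term (factor 2^1 = 2):
  B₁ = (2·3.5309643 − 3.4089450)/1 = 3.6529836
  B₂ = (2·3.5953183 − 3.5309643)/1 = 3.6596723
Then eliminate the Δt^2 term (factor 2^2 = 4):
  (4·3.6596723 − 3.6529836)/3 = 3.6619019

3.66190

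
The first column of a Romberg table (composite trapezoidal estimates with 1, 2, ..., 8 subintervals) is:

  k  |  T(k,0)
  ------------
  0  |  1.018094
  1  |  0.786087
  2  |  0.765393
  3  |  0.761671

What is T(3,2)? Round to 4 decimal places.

Richardson extrapolation on the trapezoidal column (denominator 4−1=3):
T(2,1) = (4·0.765393 − 0.786087) / 3 = 0.758495
T(3,1) = 0.761671 + (0.761671 − 0.765393)/3 = 0.760430
T(3,2) = (16·0.760430 − 0.758495) / 15 = 0.760559

0.7606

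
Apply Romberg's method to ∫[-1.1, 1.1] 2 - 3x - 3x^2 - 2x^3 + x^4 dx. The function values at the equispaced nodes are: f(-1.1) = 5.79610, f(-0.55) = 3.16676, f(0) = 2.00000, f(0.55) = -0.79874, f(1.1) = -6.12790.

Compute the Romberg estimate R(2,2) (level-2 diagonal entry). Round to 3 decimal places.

R(0,0) (trapezoid, 1 panel, h=2.2000): -0.36498
R(1,0) (trapezoid, 2 panels, h=1.1000): 2.01751
R(2,0) (trapezoid, 4 panels, h=0.5500): 2.31117
R(1,1) = 2.01751 + (2.01751 − (-0.36498))/3 = 2.81167
R(2,1) = 2.31117 + (2.31117 − 2.01751)/3 = 2.40906
R(2,2) = 2.40906 + (2.40906 − 2.81167)/15 = 2.38222

2.382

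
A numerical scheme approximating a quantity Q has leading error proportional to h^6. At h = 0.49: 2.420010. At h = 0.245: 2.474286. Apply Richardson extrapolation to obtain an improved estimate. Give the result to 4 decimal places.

2.4751

The leading error scales as h^6; refining by a factor of 2 reduces it by 2^6 = 64.
Extrapolated value = (64·A(h/2) − A(h)) / (64 − 1)
= (64·2.474286 − 2.420010) / 63
= 155.934294 / 63 = 2.475148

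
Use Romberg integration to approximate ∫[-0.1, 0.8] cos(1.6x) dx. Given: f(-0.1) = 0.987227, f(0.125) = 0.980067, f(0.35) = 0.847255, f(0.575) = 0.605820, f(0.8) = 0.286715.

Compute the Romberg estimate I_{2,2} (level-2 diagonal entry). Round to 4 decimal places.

I_{0,0} (trapezoid, 1 panel, h=0.9000): 0.573274
I_{1,0} (trapezoid, 2 panels, h=0.4500): 0.667902
I_{2,0} (trapezoid, 4 panels, h=0.2250): 0.690775
I_{1,1} = 0.667902 + (0.667902 − 0.573274)/3 = 0.699445
I_{2,1} = 0.690775 + (0.690775 − 0.667902)/3 = 0.698399
I_{2,2} = 0.698399 + (0.698399 − 0.699445)/15 = 0.698329

0.6983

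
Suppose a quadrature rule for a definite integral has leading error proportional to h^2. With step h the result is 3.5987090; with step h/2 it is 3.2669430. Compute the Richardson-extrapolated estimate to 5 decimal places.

3.15635

The leading error scales as h^2; refining by a factor of 2 reduces it by 2^2 = 4.
Extrapolated value = (4·A(h/2) − A(h)) / (4 − 1)
= (4·3.2669430 − 3.5987090) / 3
= 9.4690630 / 3 = 3.1563543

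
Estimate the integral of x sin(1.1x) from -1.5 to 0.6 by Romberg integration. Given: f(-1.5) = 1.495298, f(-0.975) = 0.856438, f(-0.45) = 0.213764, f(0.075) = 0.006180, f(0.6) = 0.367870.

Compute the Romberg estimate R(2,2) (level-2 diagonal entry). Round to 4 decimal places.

R(0,0) (trapezoid, 1 panel, h=2.1000): 1.956326
R(1,0) (trapezoid, 2 panels, h=1.0500): 1.202615
R(2,0) (trapezoid, 4 panels, h=0.5250): 1.054182
R(1,1) = 1.202615 + (1.202615 − 1.956326)/3 = 0.951378
R(2,1) = 1.054182 + (1.054182 − 1.202615)/3 = 1.004704
R(2,2) = 1.004704 + (1.004704 − 0.951378)/15 = 1.008259

1.0083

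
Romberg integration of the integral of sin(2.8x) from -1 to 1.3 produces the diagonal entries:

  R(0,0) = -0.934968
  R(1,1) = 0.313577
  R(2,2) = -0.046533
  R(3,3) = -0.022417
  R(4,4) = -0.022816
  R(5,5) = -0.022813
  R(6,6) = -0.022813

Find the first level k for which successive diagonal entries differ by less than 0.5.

k = 2

|R(1,1) − R(0,0)| = 1.248545 ≥ 0.5
|R(2,2) − R(1,1)| = 0.360110 < 0.5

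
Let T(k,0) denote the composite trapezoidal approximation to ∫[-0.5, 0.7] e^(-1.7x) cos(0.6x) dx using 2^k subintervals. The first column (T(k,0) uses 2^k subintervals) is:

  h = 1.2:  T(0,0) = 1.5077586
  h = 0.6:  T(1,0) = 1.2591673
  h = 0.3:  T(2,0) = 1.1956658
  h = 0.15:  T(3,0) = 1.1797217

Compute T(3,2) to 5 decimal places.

Richardson extrapolation on the trapezoidal column (denominator 4−1=3):
T(2,1) = (4·1.1956658 − 1.2591673) / 3 = 1.1744986
T(3,1) = 1.1797217 + (1.1797217 − 1.1956658)/3 = 1.1744070
T(3,2) = 1.1744070 + (1.1744070 − 1.1744986)/15 = 1.1744009
(Column j=1 coincides with Simpson's rule on the same nodes.)

1.17440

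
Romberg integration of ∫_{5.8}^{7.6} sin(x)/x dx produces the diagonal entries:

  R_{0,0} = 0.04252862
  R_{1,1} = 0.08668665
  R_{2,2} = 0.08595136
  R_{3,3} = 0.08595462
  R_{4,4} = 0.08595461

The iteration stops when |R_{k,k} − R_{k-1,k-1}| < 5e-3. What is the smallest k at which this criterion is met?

|R_{1,1} − R_{0,0}| = 0.04415803 ≥ 5e-3
|R_{2,2} − R_{1,1}| = 0.00073529 < 5e-3

k = 2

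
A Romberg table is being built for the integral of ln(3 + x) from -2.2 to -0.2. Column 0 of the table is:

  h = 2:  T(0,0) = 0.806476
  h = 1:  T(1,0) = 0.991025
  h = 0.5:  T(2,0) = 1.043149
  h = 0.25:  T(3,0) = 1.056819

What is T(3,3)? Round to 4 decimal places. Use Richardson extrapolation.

1.0614

T(1,1) = 0.991025 + (0.991025 − 0.806476)/3 = 1.052541
T(2,1) = 1.043149 + (1.043149 − 0.991025)/3 = 1.060524
T(3,1) = (4·1.056819 − 1.043149) / 3 = 1.061376
T(2,2) = 1.060524 + (1.060524 − 1.052541)/15 = 1.061056
T(3,2) = (16·1.061376 − 1.060524) / 15 = 1.061433
T(3,3) = (64·1.061433 − 1.061056) / 63 = 1.061439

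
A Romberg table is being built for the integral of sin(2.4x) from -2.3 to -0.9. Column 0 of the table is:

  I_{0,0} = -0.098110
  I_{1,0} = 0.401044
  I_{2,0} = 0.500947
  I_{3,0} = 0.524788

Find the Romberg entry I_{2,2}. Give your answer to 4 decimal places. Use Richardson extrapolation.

Richardson extrapolation on the trapezoidal column (denominator 4−1=3):
I_{1,1} = 0.401044 + (0.401044 − (-0.098110))/3 = 0.567429
I_{2,1} = (4·0.500947 − 0.401044) / 3 = 0.534248
I_{2,2} = (16·0.534248 − 0.567429) / 15 = 0.532036

0.5320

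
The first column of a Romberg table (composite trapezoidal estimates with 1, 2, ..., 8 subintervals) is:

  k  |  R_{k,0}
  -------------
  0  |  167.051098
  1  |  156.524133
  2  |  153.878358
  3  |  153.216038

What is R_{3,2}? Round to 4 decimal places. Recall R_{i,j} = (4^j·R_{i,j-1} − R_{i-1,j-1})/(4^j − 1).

152.9952

R_{2,1} = 153.878358 + (153.878358 − 156.524133)/3 = 152.996433
R_{3,1} = (4·153.216038 − 153.878358) / 3 = 152.995265
R_{3,2} = (16·152.995265 − 152.996433) / 15 = 152.995187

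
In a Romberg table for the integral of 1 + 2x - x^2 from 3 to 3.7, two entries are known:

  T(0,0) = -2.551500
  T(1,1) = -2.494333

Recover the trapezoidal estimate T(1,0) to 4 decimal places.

From T(1,1) = (4·T(1,0) − T(0,0))/3, solve for T(1,0):
4·T(1,0) = 3·(-2.494333) + (-2.551500) = -10.034499
T(1,0) = -2.508625

-2.5086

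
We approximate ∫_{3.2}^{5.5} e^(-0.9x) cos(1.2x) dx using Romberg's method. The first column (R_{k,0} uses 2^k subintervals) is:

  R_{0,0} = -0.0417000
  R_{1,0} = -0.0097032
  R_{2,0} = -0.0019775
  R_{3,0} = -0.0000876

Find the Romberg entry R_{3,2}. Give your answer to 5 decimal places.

R_{2,1} = (4·(-0.0019775) − (-0.0097032)) / 3 = 0.0005977
R_{3,1} = -0.0000876 + (-0.0000876 − (-0.0019775))/3 = 0.0005424
R_{3,2} = (16·0.0005424 − 0.0005977) / 15 = 0.0005387

0.00054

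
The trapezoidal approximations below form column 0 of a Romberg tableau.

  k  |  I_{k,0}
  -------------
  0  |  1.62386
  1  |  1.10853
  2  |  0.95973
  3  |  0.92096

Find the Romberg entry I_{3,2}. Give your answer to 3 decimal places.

Richardson extrapolation on the trapezoidal column (denominator 4−1=3):
I_{2,1} = 0.95973 + (0.95973 − 1.10853)/3 = 0.91013
I_{3,1} = (4·0.92096 − 0.95973) / 3 = 0.90804
I_{3,2} = 0.90804 + (0.90804 − 0.91013)/15 = 0.90790

0.908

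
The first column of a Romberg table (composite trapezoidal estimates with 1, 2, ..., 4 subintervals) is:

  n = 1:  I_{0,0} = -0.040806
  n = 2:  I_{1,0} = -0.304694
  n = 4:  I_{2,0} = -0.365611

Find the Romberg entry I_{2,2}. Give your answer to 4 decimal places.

I_{1,1} = (4·(-0.304694) − (-0.040806)) / 3 = -0.392657
I_{2,1} = -0.365611 + (-0.365611 − (-0.304694))/3 = -0.385917
I_{2,2} = -0.385917 + (-0.385917 − (-0.392657))/15 = -0.385468

-0.3855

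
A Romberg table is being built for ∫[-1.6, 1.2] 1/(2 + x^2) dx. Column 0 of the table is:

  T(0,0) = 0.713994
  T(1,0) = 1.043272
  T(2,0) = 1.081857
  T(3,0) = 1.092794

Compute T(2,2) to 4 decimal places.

Richardson extrapolation on the trapezoidal column (denominator 4−1=3):
T(1,1) = (4·1.043272 − 0.713994) / 3 = 1.153031
T(2,1) = (4·1.081857 − 1.043272) / 3 = 1.094719
T(2,2) = (16·1.094719 − 1.153031) / 15 = 1.090832

1.0908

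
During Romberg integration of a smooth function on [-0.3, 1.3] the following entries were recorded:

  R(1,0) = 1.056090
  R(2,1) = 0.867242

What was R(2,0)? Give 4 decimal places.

From R(2,1) = (4·R(2,0) − R(1,0))/3, solve for R(2,0):
4·R(2,0) = 3·0.867242 + 1.056090 = 3.657816
R(2,0) = 0.914454

0.9145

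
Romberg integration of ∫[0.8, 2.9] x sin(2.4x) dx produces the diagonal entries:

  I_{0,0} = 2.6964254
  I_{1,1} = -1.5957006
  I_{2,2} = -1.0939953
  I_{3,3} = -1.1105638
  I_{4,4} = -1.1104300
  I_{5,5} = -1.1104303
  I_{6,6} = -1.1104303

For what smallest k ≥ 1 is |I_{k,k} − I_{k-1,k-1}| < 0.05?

k = 3

|I_{1,1} − I_{0,0}| = 4.2921260 ≥ 0.05
|I_{2,2} − I_{1,1}| = 0.5017053 ≥ 0.05
|I_{3,3} − I_{2,2}| = 0.0165685 < 0.05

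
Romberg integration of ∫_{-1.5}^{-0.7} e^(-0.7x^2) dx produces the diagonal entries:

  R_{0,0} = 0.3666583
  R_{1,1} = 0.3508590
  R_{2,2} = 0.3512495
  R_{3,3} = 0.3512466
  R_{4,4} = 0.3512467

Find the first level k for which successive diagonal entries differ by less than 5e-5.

|R_{1,1} − R_{0,0}| = 0.0157993 ≥ 5e-5
|R_{2,2} − R_{1,1}| = 0.0003905 ≥ 5e-5
|R_{3,3} − R_{2,2}| = 0.0000029 < 5e-5

k = 3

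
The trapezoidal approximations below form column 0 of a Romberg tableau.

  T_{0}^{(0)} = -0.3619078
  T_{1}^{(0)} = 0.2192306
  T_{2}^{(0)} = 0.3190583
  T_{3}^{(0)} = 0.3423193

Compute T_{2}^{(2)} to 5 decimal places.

0.34829

T_{1}^{(1)} = (4·0.2192306 − (-0.3619078)) / 3 = 0.4129434
T_{2}^{(1)} = (4·0.3190583 − 0.2192306) / 3 = 0.3523342
T_{2}^{(2)} = 0.3523342 + (0.3523342 − 0.4129434)/15 = 0.3482936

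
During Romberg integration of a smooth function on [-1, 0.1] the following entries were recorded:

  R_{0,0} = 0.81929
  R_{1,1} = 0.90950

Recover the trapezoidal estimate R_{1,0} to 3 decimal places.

From R_{1,1} = (4·R_{1,0} − R_{0,0})/3, solve for R_{1,0}:
4·R_{1,0} = 3·0.90950 + 0.81929 = 3.54779
R_{1,0} = 0.88695

0.887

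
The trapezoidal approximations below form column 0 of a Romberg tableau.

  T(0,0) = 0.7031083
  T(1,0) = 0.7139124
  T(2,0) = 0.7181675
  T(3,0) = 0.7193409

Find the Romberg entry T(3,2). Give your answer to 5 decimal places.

T(2,1) = (4·0.7181675 − 0.7139124) / 3 = 0.7195859
T(3,1) = 0.7193409 + (0.7193409 − 0.7181675)/3 = 0.7197320
T(3,2) = (16·0.7197320 − 0.7195859) / 15 = 0.7197417

0.71974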